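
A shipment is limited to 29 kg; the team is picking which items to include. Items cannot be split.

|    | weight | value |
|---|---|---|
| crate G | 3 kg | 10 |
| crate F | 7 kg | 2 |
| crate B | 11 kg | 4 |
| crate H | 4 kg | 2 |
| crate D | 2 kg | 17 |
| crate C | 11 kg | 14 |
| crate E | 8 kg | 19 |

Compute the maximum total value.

62

Treat it as a binary knapsack problem.
Allowing fractional choices, the relaxed optimum would be about 62.4, but items are indivisible.
crate G + crate D + crate C + crate E: weight 3 + 2 + 11 + 8 = 24 ≤ 29, value 10 + 17 + 14 + 19 = 60.
crate G + crate H + crate D + crate C + crate E: weight 3 + 4 + 2 + 11 + 8 = 28 ≤ 29, value 10 + 2 + 17 + 14 + 19 = 62.
Best is crate G, crate H, crate D, crate C, and crate E with total value 62.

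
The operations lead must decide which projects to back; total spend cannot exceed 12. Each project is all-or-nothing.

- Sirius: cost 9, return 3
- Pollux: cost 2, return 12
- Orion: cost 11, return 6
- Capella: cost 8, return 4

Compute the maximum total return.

16

Allowing fractional choices, the relaxed optimum would be about 17.5, but projects are indivisible.
Pollux + Capella: cost 2 + 8 = 10 ≤ 12, return 12 + 4 = 16.
Pollux: cost 2 ≤ 12, return 12.
Sirius + Pollux: cost 9 + 2 = 11 ≤ 12, return 3 + 12 = 15.
Best is Pollux and Capella with total return 16.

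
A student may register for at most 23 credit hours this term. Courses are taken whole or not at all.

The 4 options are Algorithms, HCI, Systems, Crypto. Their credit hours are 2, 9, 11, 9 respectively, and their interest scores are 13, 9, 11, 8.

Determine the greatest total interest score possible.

33

Take Algorithms, HCI, and Systems: credit hours 2 + 9 + 11 = 22 ≤ 23, interest score 13 + 9 + 11 = 33.
No other feasible combination does better.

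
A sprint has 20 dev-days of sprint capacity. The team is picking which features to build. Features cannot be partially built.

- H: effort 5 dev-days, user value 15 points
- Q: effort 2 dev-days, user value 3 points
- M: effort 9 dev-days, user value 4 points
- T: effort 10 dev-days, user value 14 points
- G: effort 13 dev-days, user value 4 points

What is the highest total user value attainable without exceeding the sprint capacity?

Allowing fractional choices, the relaxed optimum would be about 33.3, but features are indivisible.
H + Q + T: effort 5 + 2 + 10 = 17 ≤ 20, user value 15 + 3 + 14 = 32.
H + T: effort 5 + 10 = 15 ≤ 20, user value 15 + 14 = 29.
Best is H, Q, and T with total user value 32.

32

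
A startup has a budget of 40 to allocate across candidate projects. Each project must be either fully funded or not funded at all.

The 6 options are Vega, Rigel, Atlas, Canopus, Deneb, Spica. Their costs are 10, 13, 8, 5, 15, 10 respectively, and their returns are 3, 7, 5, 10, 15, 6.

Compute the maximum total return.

36

Take Atlas, Canopus, Deneb, and Spica: cost 8 + 5 + 15 + 10 = 38 ≤ 40, return 5 + 10 + 15 + 6 = 36.
No other feasible combination does better.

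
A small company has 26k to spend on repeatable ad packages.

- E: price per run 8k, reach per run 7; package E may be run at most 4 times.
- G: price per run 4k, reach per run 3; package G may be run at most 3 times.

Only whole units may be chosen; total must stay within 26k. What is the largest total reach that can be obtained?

Take 3×E: price 24 ≤ 26, reach 3·7 = 21.
No other integer combination yields more.

21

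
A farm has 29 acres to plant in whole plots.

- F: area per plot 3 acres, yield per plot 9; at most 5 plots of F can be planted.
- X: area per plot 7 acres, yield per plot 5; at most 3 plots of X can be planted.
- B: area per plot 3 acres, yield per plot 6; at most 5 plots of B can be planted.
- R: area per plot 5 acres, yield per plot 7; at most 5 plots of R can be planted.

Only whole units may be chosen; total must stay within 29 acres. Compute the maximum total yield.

70

Take 5×F, 3×B, and 1×R: area 29 ≤ 29, yield 5·9 + 3·6 + 1·7 = 70.
F has the best ratio (9/3) and is taken to its limit of 5; remaining capacity is filled optimally with the others.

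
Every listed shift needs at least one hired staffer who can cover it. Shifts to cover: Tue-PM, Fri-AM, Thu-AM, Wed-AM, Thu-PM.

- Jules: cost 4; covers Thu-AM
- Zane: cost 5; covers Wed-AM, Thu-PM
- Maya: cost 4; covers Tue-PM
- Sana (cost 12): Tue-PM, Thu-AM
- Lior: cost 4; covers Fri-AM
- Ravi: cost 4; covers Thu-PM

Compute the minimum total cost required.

17

Choose Jules, Zane, Maya, and Lior: together they cover Tue-PM, Fri-AM, Thu-AM, Wed-AM, Thu-PM — every shift.
Total cost: 4 + 5 + 4 + 4 = 17.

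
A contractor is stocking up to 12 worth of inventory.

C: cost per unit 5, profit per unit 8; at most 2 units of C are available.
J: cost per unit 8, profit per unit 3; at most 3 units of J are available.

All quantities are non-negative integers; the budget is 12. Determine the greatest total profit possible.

C has the best ratio (8/5); taking only C gives at most 2×8 = 16 (stopped by the cost limit).
Optimal: 2×C: cost 10 ≤ 12, profit 2·8 = 16.

16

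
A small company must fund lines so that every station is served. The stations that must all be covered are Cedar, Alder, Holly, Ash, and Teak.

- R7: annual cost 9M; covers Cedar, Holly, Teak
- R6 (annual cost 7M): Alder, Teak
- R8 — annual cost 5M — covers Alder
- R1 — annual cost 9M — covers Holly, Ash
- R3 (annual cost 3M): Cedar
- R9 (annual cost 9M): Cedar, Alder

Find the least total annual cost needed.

The greedy cost-per-new-station heuristic would pick R7, R8, and R1 for 23, but a cheaper cover exists.
Choose R6, R1, and R3: together they cover Cedar, Alder, Holly, Ash, Teak — every station.
Total annual cost: 7 + 9 + 3 = 19.
No cover costs less than 19.

19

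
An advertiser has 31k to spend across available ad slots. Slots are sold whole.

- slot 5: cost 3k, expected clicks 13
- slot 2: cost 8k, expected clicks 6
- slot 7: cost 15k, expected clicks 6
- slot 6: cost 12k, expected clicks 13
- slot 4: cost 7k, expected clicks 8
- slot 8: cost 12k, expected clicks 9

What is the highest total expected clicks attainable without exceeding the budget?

40

This is an integer program with binary decision variables.
Allowing fractional choices, the relaxed optimum would be about 40.8, but ad slots are indivisible.
slot 5 + slot 2 + slot 4 + slot 8: cost 3 + 8 + 7 + 12 = 30 ≤ 31, expected clicks 13 + 6 + 8 + 9 = 36.
slot 5 + slot 2 + slot 6 + slot 4: cost 3 + 8 + 12 + 7 = 30 ≤ 31, expected clicks 13 + 6 + 13 + 8 = 40.
Best is slot 5, slot 2, slot 6, and slot 4 with total expected clicks 40.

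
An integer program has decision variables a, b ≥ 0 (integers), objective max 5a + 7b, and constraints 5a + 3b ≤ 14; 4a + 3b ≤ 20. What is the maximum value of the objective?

28

(a,b)=(0,4) is feasible, giving 28.
(a,b)=(1,3) is feasible, giving 26.
Maximum is 28 at (a,b)=(0,4).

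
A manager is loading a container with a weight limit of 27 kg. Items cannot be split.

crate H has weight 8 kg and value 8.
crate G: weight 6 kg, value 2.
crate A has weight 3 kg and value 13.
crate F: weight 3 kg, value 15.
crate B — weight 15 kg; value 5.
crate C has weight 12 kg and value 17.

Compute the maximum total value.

53

crate A + crate F + crate C: weight 3 + 3 + 12 = 18 ≤ 27, value 13 + 15 + 17 = 45.
crate H + crate A + crate F + crate C: weight 8 + 3 + 3 + 12 = 26 ≤ 27, value 8 + 13 + 15 + 17 = 53.
crate G + crate A + crate F + crate C: weight 6 + 3 + 3 + 12 = 24 ≤ 27, value 2 + 13 + 15 + 17 = 47.
Best is crate H, crate A, crate F, and crate C with total value 53.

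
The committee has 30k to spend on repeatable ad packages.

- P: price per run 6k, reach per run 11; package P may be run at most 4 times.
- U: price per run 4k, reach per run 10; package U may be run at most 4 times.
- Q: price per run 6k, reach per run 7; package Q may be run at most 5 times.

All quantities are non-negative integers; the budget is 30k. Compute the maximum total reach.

63

U has the best ratio (10/4); taking only U gives at most 4×10 = 40 (stopped by the supply cap of 4).
Mixing does better — 3×P and 3×U: price 30 ≤ 30, reach 3·11 + 3·10 = 63.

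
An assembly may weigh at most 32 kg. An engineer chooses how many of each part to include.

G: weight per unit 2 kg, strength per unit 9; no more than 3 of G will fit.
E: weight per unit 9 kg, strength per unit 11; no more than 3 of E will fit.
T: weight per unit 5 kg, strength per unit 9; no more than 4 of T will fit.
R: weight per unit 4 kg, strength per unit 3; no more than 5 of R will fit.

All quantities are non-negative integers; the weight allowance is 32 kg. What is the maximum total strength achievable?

G has the best ratio (9/2); taking only G gives at most 3×9 = 27 (stopped by the supply cap of 3).
Mixing does better — 3×G, 4×T, and 1×R: weight 30 ≤ 32, strength 3·9 + 4·9 + 1·3 = 66.

66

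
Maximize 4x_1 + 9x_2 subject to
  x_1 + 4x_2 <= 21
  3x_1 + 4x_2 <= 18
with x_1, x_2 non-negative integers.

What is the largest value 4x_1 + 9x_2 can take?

36

The continuous relaxation peaks at (0, 4.5) with value 40.50; rounding to a feasible lattice point costs some objective.
(x_1,x_2)=(0,4): 1·0+4·4=16≤21, 3·0+4·4=16≤18, objective 36.
(x_1,x_2)=(1,3): 1·1+4·3=13≤21, 3·1+4·3=15≤18, objective 31.
(x_1,x_2)=(0,3): 1·0+4·3=12≤21, 3·0+4·3=12≤18, objective 27.
The best lattice point is (0,4), giving 36.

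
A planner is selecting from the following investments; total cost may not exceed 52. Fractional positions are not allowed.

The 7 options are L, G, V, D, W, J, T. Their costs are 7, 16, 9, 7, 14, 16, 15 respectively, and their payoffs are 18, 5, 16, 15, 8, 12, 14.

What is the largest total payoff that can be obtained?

This is a 0-1 knapsack instance.
L + V + D + T: cost 7 + 9 + 7 + 15 = 38 ≤ 52, payoff 18 + 16 + 15 + 14 = 63.
L + V + D + W + T: cost 7 + 9 + 7 + 14 + 15 = 52 ≤ 52, payoff 18 + 16 + 15 + 8 + 14 = 71.
L + V + D + J: cost 7 + 9 + 7 + 16 = 39 ≤ 52, payoff 18 + 16 + 15 + 12 = 61.
Best is L, V, D, W, and T with total payoff 71.

71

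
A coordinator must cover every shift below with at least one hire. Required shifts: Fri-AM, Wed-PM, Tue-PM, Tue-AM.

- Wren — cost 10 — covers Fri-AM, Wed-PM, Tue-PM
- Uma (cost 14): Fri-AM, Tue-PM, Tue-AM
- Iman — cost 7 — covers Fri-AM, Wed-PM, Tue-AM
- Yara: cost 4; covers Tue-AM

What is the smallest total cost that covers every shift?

14

The greedy cost-per-new-shift heuristic would pick Iman and Wren for 17, but a cheaper cover exists.
Choose Wren and Yara: together they cover Fri-AM, Wed-PM, Tue-PM, Tue-AM — every shift.
Total cost: 10 + 4 = 14.
No cover costs less than 14.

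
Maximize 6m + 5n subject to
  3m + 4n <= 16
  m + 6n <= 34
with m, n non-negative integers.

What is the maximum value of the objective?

(m,n)=(5,0): 3·5+4·0=15≤16, 1·5+6·0=5≤34, objective 30.
(m,n)=(4,1): 3·4+4·1=16≤16, 1·4+6·1=10≤34, objective 29.
(m,n)=(4,0): 3·4+4·0=12≤16, 1·4+6·0=4≤34, objective 24.
No feasible integer point exceeds 30.

30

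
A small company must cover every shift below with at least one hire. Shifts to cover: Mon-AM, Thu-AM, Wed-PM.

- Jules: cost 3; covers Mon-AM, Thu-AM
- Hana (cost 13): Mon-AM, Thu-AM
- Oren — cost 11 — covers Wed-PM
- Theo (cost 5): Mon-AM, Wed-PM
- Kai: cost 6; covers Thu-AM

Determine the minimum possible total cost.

Choose Jules and Theo: together they cover Mon-AM, Thu-AM, Wed-PM — every shift.
Total cost: 3 + 5 = 8.
No cover costs less than 8.

8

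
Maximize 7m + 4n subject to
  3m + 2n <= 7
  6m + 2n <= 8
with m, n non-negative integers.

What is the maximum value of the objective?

(m,n)=(0,3): 3·0+2·3=6≤7, 6·0+2·3=6≤8, objective 12.
(m,n)=(0,2): 3·0+2·2=4≤7, 6·0+2·2=4≤8, objective 8.
The best lattice point is (0,3), giving 12.

12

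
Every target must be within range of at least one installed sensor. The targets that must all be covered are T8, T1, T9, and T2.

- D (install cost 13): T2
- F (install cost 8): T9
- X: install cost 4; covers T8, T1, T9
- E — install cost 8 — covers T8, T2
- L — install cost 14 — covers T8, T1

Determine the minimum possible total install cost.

Choose X and E: together they cover T8, T1, T9, T2 — every target.
Total install cost: 4 + 8 = 12.
No cover costs less than 12.

12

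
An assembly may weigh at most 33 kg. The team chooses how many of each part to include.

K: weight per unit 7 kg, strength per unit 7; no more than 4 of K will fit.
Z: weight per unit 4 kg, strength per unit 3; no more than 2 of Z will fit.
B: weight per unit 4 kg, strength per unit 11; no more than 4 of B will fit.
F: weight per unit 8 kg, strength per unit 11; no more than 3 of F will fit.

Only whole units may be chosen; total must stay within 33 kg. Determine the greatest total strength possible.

This is a bounded integer knapsack.
1×K, 4×B, and 1×F: weight 31 ≤ 33, strength 1·7 + 4·11 + 1·11 = 62.
4×B and 2×F: weight 32 ≤ 33, strength 4·11 + 2·11 = 66.
Best is 66.

66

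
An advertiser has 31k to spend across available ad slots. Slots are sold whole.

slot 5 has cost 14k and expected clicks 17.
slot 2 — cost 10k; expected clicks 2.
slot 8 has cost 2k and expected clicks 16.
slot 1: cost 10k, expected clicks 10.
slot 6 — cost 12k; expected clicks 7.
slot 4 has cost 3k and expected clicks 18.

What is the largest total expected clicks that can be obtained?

Take slot 5, slot 8, slot 1, and slot 4: cost 14 + 2 + 10 + 3 = 29 ≤ 31, expected clicks 17 + 16 + 10 + 18 = 61.
No other feasible combination does better.

61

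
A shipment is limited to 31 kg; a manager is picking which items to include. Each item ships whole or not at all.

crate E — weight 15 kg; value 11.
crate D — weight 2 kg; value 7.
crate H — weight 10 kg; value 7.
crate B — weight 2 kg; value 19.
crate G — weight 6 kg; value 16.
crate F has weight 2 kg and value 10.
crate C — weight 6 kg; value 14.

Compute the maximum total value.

crate E + crate D + crate B + crate G + crate C: weight 15 + 2 + 2 + 6 + 6 = 31 ≤ 31, value 11 + 7 + 19 + 16 + 14 = 67.
crate D + crate H + crate B + crate G + crate F + crate C: weight 2 + 10 + 2 + 6 + 2 + 6 = 28 ≤ 31, value 7 + 7 + 19 + 16 + 10 + 14 = 73.
crate E + crate B + crate G + crate F + crate C: weight 15 + 2 + 6 + 2 + 6 = 31 ≤ 31, value 11 + 19 + 16 + 10 + 14 = 70.
Best is crate D, crate H, crate B, crate G, crate F, and crate C with total value 73.

73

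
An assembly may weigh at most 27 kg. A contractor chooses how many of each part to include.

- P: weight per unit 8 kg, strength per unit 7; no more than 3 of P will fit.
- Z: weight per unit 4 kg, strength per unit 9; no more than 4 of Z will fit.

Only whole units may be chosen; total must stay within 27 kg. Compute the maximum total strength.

43

Z has the best ratio (9/4); taking only Z gives at most 4×9 = 36 (stopped by the supply cap of 4).
Mixing does better — 1×P and 4×Z: weight 24 ≤ 27, strength 1·7 + 4·9 = 43.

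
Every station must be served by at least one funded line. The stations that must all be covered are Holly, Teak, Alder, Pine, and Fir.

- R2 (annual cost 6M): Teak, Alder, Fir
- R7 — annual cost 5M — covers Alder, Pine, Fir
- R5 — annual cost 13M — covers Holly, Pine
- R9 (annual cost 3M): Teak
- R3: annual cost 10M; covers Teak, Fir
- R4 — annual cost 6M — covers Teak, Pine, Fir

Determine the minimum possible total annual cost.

19

The greedy cost-per-new-station heuristic would pick R7, R9, and R5 for 21, but a cheaper cover exists.
Choose R2 and R5: together they cover Holly, Teak, Alder, Pine, Fir — every station.
Total annual cost: 6 + 13 = 19.
No cover costs less than 19.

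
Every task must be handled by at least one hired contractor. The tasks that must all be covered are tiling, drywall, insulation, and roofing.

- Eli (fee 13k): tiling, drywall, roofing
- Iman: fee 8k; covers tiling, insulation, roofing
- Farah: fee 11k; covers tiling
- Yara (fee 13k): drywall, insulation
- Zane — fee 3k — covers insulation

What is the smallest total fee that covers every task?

16

This is an integer covering problem.
The greedy cost-per-new-task heuristic would pick Iman and Eli for 21, but a cheaper cover exists.
Choose Eli and Zane: together they cover tiling, drywall, insulation, roofing — every task.
Total fee: 13 + 3 = 16.
No cover costs less than 16.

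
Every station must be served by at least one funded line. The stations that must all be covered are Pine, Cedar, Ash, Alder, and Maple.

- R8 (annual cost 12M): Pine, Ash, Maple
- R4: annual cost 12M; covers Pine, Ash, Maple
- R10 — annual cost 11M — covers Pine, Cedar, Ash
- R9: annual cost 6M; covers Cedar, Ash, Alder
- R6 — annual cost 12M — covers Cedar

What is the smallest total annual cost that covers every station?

18

Choose R8 and R9: together they cover Pine, Cedar, Ash, Alder, Maple — every station.
Total annual cost: 12 + 6 = 18.
No cover costs less than 18.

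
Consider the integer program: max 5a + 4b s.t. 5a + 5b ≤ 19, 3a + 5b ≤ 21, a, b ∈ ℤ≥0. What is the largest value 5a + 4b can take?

(a,b)=(3,0): 5·3+5·0=15≤19, 3·3+5·0=9≤21, objective 15.
(a,b)=(2,1): 5·2+5·1=15≤19, 3·2+5·1=11≤21, objective 14.
(a,b)=(2,0): 5·2+5·0=10≤19, 3·2+5·0=6≤21, objective 10.
No feasible integer point exceeds 15.

15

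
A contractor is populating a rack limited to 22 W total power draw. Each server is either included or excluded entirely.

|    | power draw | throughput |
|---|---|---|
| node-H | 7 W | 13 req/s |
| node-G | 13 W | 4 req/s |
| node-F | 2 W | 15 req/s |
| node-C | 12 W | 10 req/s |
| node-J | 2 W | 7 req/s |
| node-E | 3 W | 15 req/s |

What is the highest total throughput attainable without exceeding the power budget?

Allowing fractional choices, the relaxed optimum would be about 56.7, but servers are indivisible.
node-H + node-F + node-J + node-E: power draw 7 + 2 + 2 + 3 = 14 ≤ 22, throughput 13 + 15 + 7 + 15 = 50.
node-F + node-C + node-J + node-E: power draw 2 + 12 + 2 + 3 = 19 ≤ 22, throughput 15 + 10 + 7 + 15 = 47.
Best is node-H, node-F, node-J, and node-E with total throughput 50.

50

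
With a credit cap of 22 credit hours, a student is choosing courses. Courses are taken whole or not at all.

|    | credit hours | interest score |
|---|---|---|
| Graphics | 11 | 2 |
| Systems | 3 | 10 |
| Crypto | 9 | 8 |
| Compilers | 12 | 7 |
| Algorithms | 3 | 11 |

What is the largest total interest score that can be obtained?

Take Systems, Crypto, and Algorithms: credit hours 3 + 9 + 3 = 15 ≤ 22, interest score 10 + 8 + 11 = 29.
No other feasible combination does better.

29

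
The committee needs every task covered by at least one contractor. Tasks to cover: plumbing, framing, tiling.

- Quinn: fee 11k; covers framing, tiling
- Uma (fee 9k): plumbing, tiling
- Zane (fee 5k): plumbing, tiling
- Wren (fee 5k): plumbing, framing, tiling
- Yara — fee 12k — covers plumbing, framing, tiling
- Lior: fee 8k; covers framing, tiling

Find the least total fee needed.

5

This is an integer covering problem.
Wren alone covers plumbing, framing, tiling — every task.
Total fee: 5.
No cover costs less than 5.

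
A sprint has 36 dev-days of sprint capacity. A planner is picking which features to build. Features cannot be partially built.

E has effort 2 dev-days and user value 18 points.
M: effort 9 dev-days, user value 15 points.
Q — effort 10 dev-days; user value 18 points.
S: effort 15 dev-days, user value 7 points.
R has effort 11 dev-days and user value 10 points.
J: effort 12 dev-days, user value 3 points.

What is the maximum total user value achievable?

Take E, M, Q, and R: effort 2 + 9 + 10 + 11 = 32 ≤ 36, user value 18 + 15 + 18 + 10 = 61.
No other feasible combination does better.

61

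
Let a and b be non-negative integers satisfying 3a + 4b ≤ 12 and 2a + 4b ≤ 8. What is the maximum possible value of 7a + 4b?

(a,b)=(4,0) is feasible, giving 28.
(a,b)=(3,0) is feasible, giving 21.
Maximum is 28 at (a,b)=(4,0).

28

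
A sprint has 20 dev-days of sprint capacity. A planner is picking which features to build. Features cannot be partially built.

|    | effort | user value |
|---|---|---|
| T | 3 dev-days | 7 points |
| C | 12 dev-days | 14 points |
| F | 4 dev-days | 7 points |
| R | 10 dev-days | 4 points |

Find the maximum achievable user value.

28

T + C: effort 3 + 12 = 15 ≤ 20, user value 7 + 14 = 21.
T + C + F: effort 3 + 12 + 4 = 19 ≤ 20, user value 7 + 14 + 7 = 28.
C + F: effort 12 + 4 = 16 ≤ 20, user value 14 + 7 = 21.
Best is T, C, and F with total user value 28.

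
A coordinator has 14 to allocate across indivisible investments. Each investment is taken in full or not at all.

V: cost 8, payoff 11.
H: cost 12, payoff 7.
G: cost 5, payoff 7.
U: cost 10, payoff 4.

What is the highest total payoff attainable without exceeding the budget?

Take V and G: cost 8 + 5 = 13 ≤ 14, payoff 11 + 7 = 18.
No other feasible combination does better.

18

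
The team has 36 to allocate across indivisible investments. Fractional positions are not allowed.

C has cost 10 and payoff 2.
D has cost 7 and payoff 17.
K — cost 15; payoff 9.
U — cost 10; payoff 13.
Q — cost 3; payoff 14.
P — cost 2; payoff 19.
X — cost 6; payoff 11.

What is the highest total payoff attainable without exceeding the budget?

This is a 0-1 knapsack instance.
Allowing fractional choices, the relaxed optimum would be about 78.8, but investments are indivisible.
D + U + Q + P + X: cost 7 + 10 + 3 + 2 + 6 = 28 ≤ 36, payoff 17 + 13 + 14 + 19 + 11 = 74.
D + K + Q + P + X: cost 7 + 15 + 3 + 2 + 6 = 33 ≤ 36, payoff 17 + 9 + 14 + 19 + 11 = 70.
K + U + Q + P + X: cost 15 + 10 + 3 + 2 + 6 = 36 ≤ 36, payoff 9 + 13 + 14 + 19 + 11 = 66.
Best is D, U, Q, P, and X with total payoff 74.

74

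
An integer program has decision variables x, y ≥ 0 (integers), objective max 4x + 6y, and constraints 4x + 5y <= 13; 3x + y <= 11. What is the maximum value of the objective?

Relaxing integrality, the LP optimum is 15.60 at (x,y) = (0, 2.6), which is not an integer point.
(x,y)=(2,1): 4·2+5·1=13≤13, 3·2+1·1=7≤11, objective 14.
(x,y)=(3,0): 4·3+5·0=12≤13, 3·3+1·0=9≤11, objective 12.
(x,y)=(0,2): 4·0+5·2=10≤13, 3·0+1·2=2≤11, objective 12.
(x,y)=(1,1): 4·1+5·1=9≤13, 3·1+1·1=4≤11, objective 10.
The best lattice point is (2,1), giving 14.

14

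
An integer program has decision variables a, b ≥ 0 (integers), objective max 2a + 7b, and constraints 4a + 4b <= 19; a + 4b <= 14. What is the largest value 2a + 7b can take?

23

The continuous relaxation peaks at (1.67, 3.08) with value 24.92; rounding to a feasible lattice point costs some objective.
(a,b)=(1,3) is feasible, giving 23.
(a,b)=(0,3) is feasible, giving 21.
Maximum is 23 at (a,b)=(1,3).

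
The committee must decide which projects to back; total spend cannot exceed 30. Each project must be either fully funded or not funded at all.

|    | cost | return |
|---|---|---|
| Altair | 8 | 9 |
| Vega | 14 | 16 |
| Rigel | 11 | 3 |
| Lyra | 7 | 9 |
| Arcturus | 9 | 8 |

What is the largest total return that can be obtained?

Vega + Lyra + Arcturus: cost 14 + 7 + 9 = 30 ≤ 30, return 16 + 9 + 8 = 33.
Altair + Vega + Lyra: cost 8 + 14 + 7 = 29 ≤ 30, return 9 + 16 + 9 = 34.
Best is Altair, Vega, and Lyra with total return 34.

34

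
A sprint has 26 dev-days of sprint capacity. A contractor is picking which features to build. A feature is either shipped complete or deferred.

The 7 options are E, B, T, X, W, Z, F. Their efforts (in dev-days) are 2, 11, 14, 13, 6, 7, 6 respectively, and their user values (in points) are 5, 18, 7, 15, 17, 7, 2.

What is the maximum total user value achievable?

E + B + W + F: effort 2 + 11 + 6 + 6 = 25 ≤ 26, user value 5 + 18 + 17 + 2 = 42.
E + B + W + Z: effort 2 + 11 + 6 + 7 = 26 ≤ 26, user value 5 + 18 + 17 + 7 = 47.
B + W + Z: effort 11 + 6 + 7 = 24 ≤ 26, user value 18 + 17 + 7 = 42.
Best is E, B, W, and Z with total user value 47.

47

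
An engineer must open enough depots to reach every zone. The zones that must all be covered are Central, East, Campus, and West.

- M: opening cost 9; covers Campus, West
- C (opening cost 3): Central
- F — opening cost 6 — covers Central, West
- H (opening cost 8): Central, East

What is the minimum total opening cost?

17

The greedy cost-per-new-zone heuristic would pick C, M, and H for 20, but a cheaper cover exists.
Choose M and H: together they cover Central, East, Campus, West — every zone.
Total opening cost: 9 + 8 = 17.
No cover costs less than 17.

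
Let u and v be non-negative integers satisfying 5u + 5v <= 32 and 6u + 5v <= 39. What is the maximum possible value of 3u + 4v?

24

The continuous relaxation peaks at (0, 6.4) with value 25.60; rounding to a feasible lattice point costs some objective.
(u,v)=(0,6): 5·0+5·6=30≤32, 6·0+5·6=30≤39, objective 24.
(u,v)=(1,5): 5·1+5·5=30≤32, 6·1+5·5=31≤39, objective 23.
(u,v)=(0,5): 5·0+5·5=25≤32, 6·0+5·5=25≤39, objective 20.
Maximum is 24 at (u,v)=(0,6).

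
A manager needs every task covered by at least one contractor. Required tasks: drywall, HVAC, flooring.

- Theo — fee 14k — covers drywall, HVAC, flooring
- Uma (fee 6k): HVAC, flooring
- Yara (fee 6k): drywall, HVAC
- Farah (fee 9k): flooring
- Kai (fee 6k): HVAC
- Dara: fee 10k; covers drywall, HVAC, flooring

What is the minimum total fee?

10

Dara alone covers drywall, HVAC, flooring — every task.
Total fee: 10.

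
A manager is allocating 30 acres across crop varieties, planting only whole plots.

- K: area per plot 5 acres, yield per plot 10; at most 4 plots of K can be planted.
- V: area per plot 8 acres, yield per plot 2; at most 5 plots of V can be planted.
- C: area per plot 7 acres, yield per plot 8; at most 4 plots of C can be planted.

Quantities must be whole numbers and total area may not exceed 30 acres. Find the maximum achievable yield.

48

This is a bounded integer knapsack.
K has the best ratio (10/5); taking only K gives at most 4×10 = 40 (stopped by the supply cap of 4).
Mixing does better — 4×K and 1×C: area 27 ≤ 30, yield 4·10 + 1·8 = 48.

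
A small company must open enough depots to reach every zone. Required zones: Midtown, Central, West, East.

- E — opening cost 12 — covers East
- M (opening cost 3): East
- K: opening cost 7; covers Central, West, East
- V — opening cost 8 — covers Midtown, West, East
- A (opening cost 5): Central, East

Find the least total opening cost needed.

This is an integer covering problem.
The greedy cost-per-new-zone heuristic would pick K and V for 15, but a cheaper cover exists.
Choose V and A: together they cover Midtown, Central, West, East — every zone.
Total opening cost: 8 + 5 = 13.
No cover costs less than 13.

13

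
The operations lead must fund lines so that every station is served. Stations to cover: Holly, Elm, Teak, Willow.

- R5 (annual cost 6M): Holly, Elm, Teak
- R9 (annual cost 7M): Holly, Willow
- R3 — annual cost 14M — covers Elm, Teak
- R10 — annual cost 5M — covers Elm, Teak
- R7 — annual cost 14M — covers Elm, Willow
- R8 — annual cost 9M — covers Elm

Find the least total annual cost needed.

12

Choose R9 and R10: together they cover Holly, Elm, Teak, Willow — every station.
Total annual cost: 7 + 5 = 12.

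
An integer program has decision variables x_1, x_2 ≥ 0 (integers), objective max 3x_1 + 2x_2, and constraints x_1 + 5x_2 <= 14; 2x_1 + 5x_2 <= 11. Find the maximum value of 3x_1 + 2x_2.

15

(x_1,x_2)=(5,0) is feasible, giving 15.
(x_1,x_2)=(4,0) is feasible, giving 12.
No feasible integer point exceeds 15.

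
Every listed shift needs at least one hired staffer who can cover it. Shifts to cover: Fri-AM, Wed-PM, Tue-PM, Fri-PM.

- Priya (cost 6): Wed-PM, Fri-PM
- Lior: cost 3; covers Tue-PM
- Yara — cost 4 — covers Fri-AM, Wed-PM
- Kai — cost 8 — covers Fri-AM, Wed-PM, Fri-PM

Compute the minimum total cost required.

11

Choose Lior and Kai: together they cover Fri-AM, Wed-PM, Tue-PM, Fri-PM — every shift.
Total cost: 3 + 8 = 11.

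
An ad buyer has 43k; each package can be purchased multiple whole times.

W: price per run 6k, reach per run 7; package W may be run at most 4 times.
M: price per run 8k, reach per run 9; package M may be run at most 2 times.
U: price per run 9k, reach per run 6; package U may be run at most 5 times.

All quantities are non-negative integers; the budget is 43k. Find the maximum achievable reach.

46

4×W and 2×M: price 40 ≤ 43, reach 4·7 + 2·9 = 46.
3×W, 2×M, and 1×U: price 43 ≤ 43, reach 3·7 + 2·9 + 1·6 = 45.
Best is 46.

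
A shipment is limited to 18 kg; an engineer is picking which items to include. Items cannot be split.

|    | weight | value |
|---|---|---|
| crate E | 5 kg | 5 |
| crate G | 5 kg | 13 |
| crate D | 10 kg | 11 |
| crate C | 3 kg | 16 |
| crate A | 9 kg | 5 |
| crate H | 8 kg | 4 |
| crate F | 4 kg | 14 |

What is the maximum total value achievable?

48

crate G + crate C + crate F: weight 5 + 3 + 4 = 12 ≤ 18, value 13 + 16 + 14 = 43.
crate D + crate C + crate F: weight 10 + 3 + 4 = 17 ≤ 18, value 11 + 16 + 14 = 41.
crate E + crate G + crate C + crate F: weight 5 + 5 + 3 + 4 = 17 ≤ 18, value 5 + 13 + 16 + 14 = 48.
Best is crate E, crate G, crate C, and crate F with total value 48.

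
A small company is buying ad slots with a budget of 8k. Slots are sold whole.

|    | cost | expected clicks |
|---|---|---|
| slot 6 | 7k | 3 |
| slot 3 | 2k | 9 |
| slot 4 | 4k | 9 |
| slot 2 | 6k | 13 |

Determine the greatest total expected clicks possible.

Take slot 3 and slot 2: cost 2 + 6 = 8 ≤ 8, expected clicks 9 + 13 = 22.
No other feasible combination does better.

22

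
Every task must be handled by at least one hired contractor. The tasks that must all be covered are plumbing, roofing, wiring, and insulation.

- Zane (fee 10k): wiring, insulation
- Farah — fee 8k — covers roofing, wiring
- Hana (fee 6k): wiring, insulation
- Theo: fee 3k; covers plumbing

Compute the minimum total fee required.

Choose Farah, Hana, and Theo: together they cover plumbing, roofing, wiring, insulation — every task.
Total fee: 8 + 6 + 3 = 17.
No cover costs less than 17.

17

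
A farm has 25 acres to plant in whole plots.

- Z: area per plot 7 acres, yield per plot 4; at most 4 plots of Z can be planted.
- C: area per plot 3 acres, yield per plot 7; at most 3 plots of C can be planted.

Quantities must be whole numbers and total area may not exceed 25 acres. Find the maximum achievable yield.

29

Take 2×Z and 3×C: area 23 ≤ 25, yield 2·4 + 3·7 = 29.
C has the best ratio (7/3) and is taken to its limit of 3; remaining capacity is filled optimally with the others.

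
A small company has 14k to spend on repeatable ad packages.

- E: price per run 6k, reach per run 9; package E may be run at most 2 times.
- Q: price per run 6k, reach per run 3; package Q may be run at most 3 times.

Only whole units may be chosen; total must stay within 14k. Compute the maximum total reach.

1×E and 1×Q: price 12 ≤ 14, reach 1·9 + 1·3 = 12.
2×E: price 12 ≤ 14, reach 2·9 = 18.
Best is 18.

18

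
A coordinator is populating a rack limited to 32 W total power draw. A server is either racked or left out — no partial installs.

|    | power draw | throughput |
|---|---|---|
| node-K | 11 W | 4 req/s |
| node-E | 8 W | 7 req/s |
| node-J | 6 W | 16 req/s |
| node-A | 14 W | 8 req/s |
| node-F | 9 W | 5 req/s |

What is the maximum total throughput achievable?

31

node-E + node-J + node-F: power draw 8 + 6 + 9 = 23 ≤ 32, throughput 7 + 16 + 5 = 28.
node-J + node-A + node-F: power draw 6 + 14 + 9 = 29 ≤ 32, throughput 16 + 8 + 5 = 29.
node-E + node-J + node-A: power draw 8 + 6 + 14 = 28 ≤ 32, throughput 7 + 16 + 8 = 31.
Best is node-E, node-J, and node-A with total throughput 31.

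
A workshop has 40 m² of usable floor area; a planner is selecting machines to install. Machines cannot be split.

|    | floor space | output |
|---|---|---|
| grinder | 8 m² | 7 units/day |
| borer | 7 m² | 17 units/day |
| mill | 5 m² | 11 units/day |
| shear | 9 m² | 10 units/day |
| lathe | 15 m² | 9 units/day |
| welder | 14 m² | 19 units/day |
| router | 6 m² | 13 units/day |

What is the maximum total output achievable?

67

Take grinder, borer, mill, welder, and router: floor space 8 + 7 + 5 + 14 + 6 = 40 ≤ 40, output 7 + 17 + 11 + 19 + 13 = 67.
No other feasible combination does better.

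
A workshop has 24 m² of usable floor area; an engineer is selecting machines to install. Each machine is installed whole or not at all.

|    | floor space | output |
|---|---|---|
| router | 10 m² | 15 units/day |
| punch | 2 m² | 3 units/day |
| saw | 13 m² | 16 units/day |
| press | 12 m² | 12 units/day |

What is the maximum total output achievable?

31

This is an integer program with binary decision variables.
Allowing fractional choices, the relaxed optimum would be about 32.8, but machines are indivisible.
router + punch + press: floor space 10 + 2 + 12 = 24 ≤ 24, output 15 + 3 + 12 = 30.
router + press: floor space 10 + 12 = 22 ≤ 24, output 15 + 12 = 27.
router + saw: floor space 10 + 13 = 23 ≤ 24, output 15 + 16 = 31.
Best is router and saw with total output 31.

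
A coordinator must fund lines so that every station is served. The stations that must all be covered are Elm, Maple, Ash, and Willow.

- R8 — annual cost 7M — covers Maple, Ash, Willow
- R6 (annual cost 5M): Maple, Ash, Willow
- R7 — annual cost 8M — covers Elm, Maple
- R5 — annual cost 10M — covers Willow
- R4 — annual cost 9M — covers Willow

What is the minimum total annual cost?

Choose R6 and R7: together they cover Elm, Maple, Ash, Willow — every station.
Total annual cost: 5 + 8 = 13.

13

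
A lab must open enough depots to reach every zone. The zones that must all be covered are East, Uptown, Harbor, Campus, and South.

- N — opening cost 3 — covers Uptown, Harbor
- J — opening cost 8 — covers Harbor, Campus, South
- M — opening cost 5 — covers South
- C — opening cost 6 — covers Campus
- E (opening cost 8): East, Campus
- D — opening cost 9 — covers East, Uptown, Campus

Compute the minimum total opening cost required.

The greedy cost-per-new-zone heuristic would pick N, J, and E for 19, but a cheaper cover exists.
Choose N, M, and E: together they cover East, Uptown, Harbor, Campus, South — every zone.
Total opening cost: 3 + 5 + 8 = 16.
No cover costs less than 16.

16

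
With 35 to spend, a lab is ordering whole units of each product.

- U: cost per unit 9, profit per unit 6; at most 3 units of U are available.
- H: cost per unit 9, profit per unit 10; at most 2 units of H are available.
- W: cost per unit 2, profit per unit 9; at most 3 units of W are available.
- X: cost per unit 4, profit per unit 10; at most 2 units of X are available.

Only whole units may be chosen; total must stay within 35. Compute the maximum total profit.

Take 2×H, 3×W, and 2×X: cost 32 ≤ 35, profit 2·10 + 3·9 + 2·10 = 67.
W has the best ratio (9/2) and is taken to its limit of 3; remaining capacity is filled optimally with the others.

67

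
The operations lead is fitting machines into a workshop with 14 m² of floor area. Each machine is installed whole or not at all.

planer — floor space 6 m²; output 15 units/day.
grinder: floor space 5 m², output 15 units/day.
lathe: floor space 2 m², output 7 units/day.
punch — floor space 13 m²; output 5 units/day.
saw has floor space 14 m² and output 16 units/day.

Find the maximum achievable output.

37

Allowing fractional choices, the relaxed optimum would be about 38.1, but machines are indivisible.
planer + grinder + lathe: floor space 6 + 5 + 2 = 13 ≤ 14, output 15 + 15 + 7 = 37.
planer + grinder: floor space 6 + 5 = 11 ≤ 14, output 15 + 15 = 30.
Best is planer, grinder, and lathe with total output 37.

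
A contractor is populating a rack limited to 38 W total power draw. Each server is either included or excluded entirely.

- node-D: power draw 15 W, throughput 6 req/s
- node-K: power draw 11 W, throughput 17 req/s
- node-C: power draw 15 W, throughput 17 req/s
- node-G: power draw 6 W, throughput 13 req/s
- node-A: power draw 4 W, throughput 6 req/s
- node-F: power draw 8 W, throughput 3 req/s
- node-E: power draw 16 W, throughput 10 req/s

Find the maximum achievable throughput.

53

node-K + node-C + node-G + node-A: power draw 11 + 15 + 6 + 4 = 36 ≤ 38, throughput 17 + 17 + 13 + 6 = 53.
node-K + node-C + node-G: power draw 11 + 15 + 6 = 32 ≤ 38, throughput 17 + 17 + 13 = 47.
node-K + node-G + node-A + node-E: power draw 11 + 6 + 4 + 16 = 37 ≤ 38, throughput 17 + 13 + 6 + 10 = 46.
Best is node-K, node-C, node-G, and node-A with total throughput 53.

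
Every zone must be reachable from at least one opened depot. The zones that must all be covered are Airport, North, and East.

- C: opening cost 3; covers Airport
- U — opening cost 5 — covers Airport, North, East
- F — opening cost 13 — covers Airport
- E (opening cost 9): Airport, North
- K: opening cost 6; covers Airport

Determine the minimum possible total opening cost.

5

U alone covers Airport, North, East — every zone.
Total opening cost: 5.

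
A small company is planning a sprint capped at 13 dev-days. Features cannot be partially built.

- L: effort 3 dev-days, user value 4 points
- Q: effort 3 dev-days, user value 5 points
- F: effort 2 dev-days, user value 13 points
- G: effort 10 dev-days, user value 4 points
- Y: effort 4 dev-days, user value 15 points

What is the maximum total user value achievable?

Allowing fractional choices, the relaxed optimum would be about 37.4, but features are indivisible.
L + Q + F + Y: effort 3 + 3 + 2 + 4 = 12 ≤ 13, user value 4 + 5 + 13 + 15 = 37.
L + F + Y: effort 3 + 2 + 4 = 9 ≤ 13, user value 4 + 13 + 15 = 32.
Q + F + Y: effort 3 + 2 + 4 = 9 ≤ 13, user value 5 + 13 + 15 = 33.
Best is L, Q, F, and Y with total user value 37.

37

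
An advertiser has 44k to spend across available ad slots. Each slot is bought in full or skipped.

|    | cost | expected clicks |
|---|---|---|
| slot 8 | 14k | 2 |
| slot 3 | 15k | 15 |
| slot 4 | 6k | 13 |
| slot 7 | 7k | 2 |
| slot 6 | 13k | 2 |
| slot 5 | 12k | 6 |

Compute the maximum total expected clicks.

36

This is an integer program with binary decision variables.
Take slot 3, slot 4, slot 7, and slot 5: cost 15 + 6 + 7 + 12 = 40 ≤ 44, expected clicks 15 + 13 + 2 + 6 = 36.
No other feasible combination does better.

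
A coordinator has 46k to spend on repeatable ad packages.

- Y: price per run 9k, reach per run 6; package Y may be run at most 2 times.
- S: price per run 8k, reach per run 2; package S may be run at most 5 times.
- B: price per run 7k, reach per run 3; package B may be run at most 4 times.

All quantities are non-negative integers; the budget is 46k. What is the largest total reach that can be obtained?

Y has the best ratio (6/9); taking only Y gives at most 2×6 = 12 (stopped by the supply cap of 2).
Mixing does better — 2×Y and 4×B: price 46 ≤ 46, reach 2·6 + 4·3 = 24.

24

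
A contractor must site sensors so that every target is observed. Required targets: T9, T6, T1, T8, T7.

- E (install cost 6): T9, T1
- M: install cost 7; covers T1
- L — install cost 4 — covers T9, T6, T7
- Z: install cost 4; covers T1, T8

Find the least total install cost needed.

8

This is an integer covering problem.
Choose L and Z: together they cover T9, T6, T1, T8, T7 — every target.
Total install cost: 4 + 4 = 8.
No cover costs less than 8.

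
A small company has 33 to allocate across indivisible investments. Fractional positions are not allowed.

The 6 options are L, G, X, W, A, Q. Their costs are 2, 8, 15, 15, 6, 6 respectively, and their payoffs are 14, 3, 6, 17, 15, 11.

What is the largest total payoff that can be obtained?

57

Allowing fractional choices, the relaxed optimum would be about 58.6, but investments are indivisible.
L + W + A + Q: cost 2 + 15 + 6 + 6 = 29 ≤ 33, payoff 14 + 17 + 15 + 11 = 57.
L + G + W + A: cost 2 + 8 + 15 + 6 = 31 ≤ 33, payoff 14 + 3 + 17 + 15 = 49.
Best is L, W, A, and Q with total payoff 57.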